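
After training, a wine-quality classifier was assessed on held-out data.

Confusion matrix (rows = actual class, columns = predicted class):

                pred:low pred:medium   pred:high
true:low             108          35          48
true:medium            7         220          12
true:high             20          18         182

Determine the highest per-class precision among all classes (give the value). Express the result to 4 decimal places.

Per-class precision (TP/(TP+FP)):
  low: TP=108, FP=7+20=27 → 108/135 = 0.80000
  medium: TP=220, FP=35+18=53 → 220/273 = 0.80586
  high: TP=182, FP=48+12=60 → 182/242 = 0.75207
Highest is class 'medium' with precision = 0.8059.

0.8059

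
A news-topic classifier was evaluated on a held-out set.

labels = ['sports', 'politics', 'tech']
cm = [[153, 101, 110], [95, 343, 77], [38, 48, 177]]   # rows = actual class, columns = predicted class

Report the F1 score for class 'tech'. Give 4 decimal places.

0.5646

One-vs-rest for 'tech': TP = diagonal; FP = other classes predicted 'tech'; FN = 'tech' predicted as other.
F1 score = 2·TP/(2·TP+FP+FN).
tech: TP=177, FP=110+77=187, FN=38+48=86 → 354/627 = 0.56459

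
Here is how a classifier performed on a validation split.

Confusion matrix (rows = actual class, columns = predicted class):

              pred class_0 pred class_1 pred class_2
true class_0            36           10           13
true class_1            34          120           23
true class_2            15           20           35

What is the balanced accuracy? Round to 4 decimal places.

Balanced accuracy = mean of per-class recall.
  class_0: recall = 36/59 = 0.61017
  class_1: recall = 120/177 = 0.67797
  class_2: recall = 35/70 = 0.50000
Mean = (0.61017 + 0.67797 + 0.50000) / 3 = 0.5960

0.5960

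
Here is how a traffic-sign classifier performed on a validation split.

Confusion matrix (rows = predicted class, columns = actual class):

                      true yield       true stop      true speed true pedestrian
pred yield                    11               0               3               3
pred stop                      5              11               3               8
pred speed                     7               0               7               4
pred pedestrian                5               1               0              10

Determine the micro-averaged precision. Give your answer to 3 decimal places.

0.500

Micro-averaging pools counts across classes: ΣTP=39, ΣFP=39, ΣFN=39.
Micro-precision = TP/(TP+FP) on pooled counts = 0.500 (equals overall accuracy in single-label multiclass).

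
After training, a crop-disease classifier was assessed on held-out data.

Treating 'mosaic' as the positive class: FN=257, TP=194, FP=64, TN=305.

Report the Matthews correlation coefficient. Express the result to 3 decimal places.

MCC = (TP·TN − FP·FN) / √((TP+FP)(TP+FN)(TN+FP)(TN+FN))
Numerator = 194·305 − 64·257 = 42722
Denominator = √(258·451·369·562) = √24130089324 = 155338.6279
MCC = 42722 / 155338.6279 = 0.275

0.275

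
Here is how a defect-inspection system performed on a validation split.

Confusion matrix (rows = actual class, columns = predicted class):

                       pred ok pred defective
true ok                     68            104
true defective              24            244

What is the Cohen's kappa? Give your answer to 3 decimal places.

0.334

Observed agreement pₒ = trace/N = 312/440 = 0.7091
Expected agreement pₑ = Σ (rowᵢ·colᵢ)/N² = (172·92 + 268·348)/440² = 0.5635
κ = (pₒ − pₑ)/(1 − pₑ) = (0.7091 − 0.5635)/(1 − 0.5635) = 0.334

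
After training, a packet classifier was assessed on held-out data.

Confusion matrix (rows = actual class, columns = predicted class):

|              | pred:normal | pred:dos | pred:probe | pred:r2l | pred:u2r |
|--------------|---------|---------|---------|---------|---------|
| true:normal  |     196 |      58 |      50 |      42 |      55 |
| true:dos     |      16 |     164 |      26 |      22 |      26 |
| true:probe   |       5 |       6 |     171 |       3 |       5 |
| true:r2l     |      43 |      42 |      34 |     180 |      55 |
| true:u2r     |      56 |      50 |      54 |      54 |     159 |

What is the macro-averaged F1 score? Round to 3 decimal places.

0.558

Per-class F1 score (2·TP/(2·TP+FP+FN)):
  normal: TP=196, FP=16+5+43+56=120, FN=58+50+42+55=205 → 392/717 = 0.5467
  dos: TP=164, FP=58+6+42+50=156, FN=16+26+22+26=90 → 328/574 = 0.5714
  probe: TP=171, FP=50+26+34+54=164, FN=5+6+3+5=19 → 342/525 = 0.6514
  r2l: TP=180, FP=42+22+3+54=121, FN=43+42+34+55=174 → 360/655 = 0.5496
  u2r: TP=159, FP=55+26+5+55=141, FN=56+50+54+54=214 → 318/673 = 0.4725
Macro-F1 score = mean = (0.5467 + 0.5714 + 0.6514 + 0.5496 + 0.4725) / 5 = 0.558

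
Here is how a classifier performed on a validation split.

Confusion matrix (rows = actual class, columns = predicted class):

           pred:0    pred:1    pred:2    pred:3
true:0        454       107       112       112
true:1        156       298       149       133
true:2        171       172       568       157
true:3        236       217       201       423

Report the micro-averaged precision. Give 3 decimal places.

0.475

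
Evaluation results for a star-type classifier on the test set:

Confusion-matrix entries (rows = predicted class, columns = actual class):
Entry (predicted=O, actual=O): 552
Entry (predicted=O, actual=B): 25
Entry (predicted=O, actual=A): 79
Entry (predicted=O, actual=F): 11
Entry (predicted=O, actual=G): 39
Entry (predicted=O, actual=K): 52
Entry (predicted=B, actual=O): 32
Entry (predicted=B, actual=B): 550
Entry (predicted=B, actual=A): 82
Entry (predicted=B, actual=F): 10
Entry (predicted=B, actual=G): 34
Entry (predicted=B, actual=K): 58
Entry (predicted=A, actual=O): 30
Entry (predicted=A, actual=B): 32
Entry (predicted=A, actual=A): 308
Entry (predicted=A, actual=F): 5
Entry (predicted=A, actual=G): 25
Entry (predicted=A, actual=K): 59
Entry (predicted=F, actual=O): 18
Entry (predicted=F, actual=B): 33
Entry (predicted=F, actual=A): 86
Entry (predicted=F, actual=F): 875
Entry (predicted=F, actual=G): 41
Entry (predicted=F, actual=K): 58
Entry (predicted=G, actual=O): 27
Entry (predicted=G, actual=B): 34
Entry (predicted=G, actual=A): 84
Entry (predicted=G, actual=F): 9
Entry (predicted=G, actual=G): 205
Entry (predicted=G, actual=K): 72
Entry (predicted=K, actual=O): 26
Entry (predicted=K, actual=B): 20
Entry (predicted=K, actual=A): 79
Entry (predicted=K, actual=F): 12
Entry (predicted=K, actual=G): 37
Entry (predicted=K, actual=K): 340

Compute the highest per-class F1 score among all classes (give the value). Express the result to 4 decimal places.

Per-class F1 score (2·TP/(2·TP+FP+FN)):
  O: TP=552, FP=25+79+11+39+52=206, FN=32+30+18+27+26=133 → 1104/1443 = 0.76507
  B: TP=550, FP=32+82+10+34+58=216, FN=25+32+33+34+20=144 → 1100/1460 = 0.75342
  A: TP=308, FP=30+32+5+25+59=151, FN=79+82+86+84+79=410 → 616/1177 = 0.52336
  F: TP=875, FP=18+33+86+41+58=236, FN=11+10+5+9+12=47 → 1750/2033 = 0.86080
  G: TP=205, FP=27+34+84+9+72=226, FN=39+34+25+41+37=176 → 410/812 = 0.50493
  K: TP=340, FP=26+20+79+12+37=174, FN=52+58+59+58+72=299 → 680/1153 = 0.58977
Highest is class 'F' with F1 score = 0.8608.

0.8608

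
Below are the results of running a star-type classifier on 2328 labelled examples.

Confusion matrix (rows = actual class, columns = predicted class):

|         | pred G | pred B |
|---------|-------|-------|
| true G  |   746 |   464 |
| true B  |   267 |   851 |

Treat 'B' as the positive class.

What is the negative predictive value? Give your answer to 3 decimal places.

0.736

NPV = TN/(TN+FN) = 746/(746+267) = 0.736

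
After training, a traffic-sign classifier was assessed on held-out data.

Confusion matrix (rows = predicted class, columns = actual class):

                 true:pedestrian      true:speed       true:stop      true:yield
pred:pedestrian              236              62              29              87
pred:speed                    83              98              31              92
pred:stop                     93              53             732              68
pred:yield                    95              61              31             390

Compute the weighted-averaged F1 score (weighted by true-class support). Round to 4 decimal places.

Per-class F1 score (2·TP/(2·TP+FP+FN)):
  pedestrian: TP=236, FP=62+29+87=178, FN=83+93+95=271 → 472/921 = 0.51249
  speed: TP=98, FP=83+31+92=206, FN=62+53+61=176 → 196/578 = 0.33910
  stop: TP=732, FP=93+53+68=214, FN=29+31+31=91 → 1464/1769 = 0.82759
  yield: TP=390, FP=95+61+31=187, FN=87+92+68=247 → 780/1214 = 0.64250
Weighted-F1 score = Σ (supportᵢ/N)·F1 scoreᵢ with N=2241: (507/2241)·0.51249 + (274/2241)·0.33910 + (823/2241)·0.82759 + (637/2241)·0.64250 = 0.6440

0.6440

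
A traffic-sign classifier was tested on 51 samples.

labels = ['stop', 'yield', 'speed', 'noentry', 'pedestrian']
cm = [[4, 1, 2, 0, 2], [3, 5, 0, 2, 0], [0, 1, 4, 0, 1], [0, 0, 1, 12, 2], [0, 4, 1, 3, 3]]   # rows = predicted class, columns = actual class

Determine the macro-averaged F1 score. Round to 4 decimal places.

0.5227

Per-class F1 score (2·TP/(2·TP+FP+FN)):
  stop: TP=4, FP=1+2+0+2=5, FN=3+0+0+0=3 → 8/16 = 0.50000
  yield: TP=5, FP=3+0+2+0=5, FN=1+1+0+4=6 → 10/21 = 0.47619
  speed: TP=4, FP=0+1+0+1=2, FN=2+0+1+1=4 → 8/14 = 0.57143
  noentry: TP=12, FP=0+0+1+2=3, FN=0+2+0+3=5 → 24/32 = 0.75000
  pedestrian: TP=3, FP=0+4+1+3=8, FN=2+0+1+2=5 → 6/19 = 0.31579
Macro-F1 score = mean = (0.50000 + 0.47619 + 0.57143 + 0.75000 + 0.31579) / 5 = 0.5227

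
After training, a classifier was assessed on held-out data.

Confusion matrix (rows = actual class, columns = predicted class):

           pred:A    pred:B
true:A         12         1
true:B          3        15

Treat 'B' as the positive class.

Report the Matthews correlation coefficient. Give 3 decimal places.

0.747

MCC = (TP·TN − FP·FN) / √((TP+FP)(TP+FN)(TN+FP)(TN+FN))
Numerator = 15·12 − 1·3 = 177
Denominator = √(16·18·13·15) = √56160 = 236.9810
MCC = 177 / 236.9810 = 0.747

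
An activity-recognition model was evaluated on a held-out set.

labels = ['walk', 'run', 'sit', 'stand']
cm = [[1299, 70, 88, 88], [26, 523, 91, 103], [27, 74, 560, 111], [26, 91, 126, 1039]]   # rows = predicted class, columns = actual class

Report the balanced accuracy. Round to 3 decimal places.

0.764

Balanced accuracy = mean of per-class recall.
  walk: recall = 1299/1378 = 0.9427
  run: recall = 523/758 = 0.6900
  sit: recall = 560/865 = 0.6474
  stand: recall = 1039/1341 = 0.7748
Mean = (0.9427 + 0.6900 + 0.6474 + 0.7748) / 4 = 0.764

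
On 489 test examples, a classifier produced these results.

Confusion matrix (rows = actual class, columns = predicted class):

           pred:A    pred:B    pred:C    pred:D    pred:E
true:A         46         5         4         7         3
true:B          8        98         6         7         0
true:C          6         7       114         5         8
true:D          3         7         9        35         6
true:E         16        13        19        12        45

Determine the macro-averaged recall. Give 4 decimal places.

0.6715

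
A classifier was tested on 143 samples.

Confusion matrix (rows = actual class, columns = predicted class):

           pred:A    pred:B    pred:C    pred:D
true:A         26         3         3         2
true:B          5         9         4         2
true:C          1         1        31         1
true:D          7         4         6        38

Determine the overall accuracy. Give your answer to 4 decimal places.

Accuracy = trace / total = (26+9+31+38=104) / 143 = 104/143 = 0.7273

0.7273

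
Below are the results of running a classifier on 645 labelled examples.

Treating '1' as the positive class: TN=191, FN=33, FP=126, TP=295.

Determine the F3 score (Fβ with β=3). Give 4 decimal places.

0.8746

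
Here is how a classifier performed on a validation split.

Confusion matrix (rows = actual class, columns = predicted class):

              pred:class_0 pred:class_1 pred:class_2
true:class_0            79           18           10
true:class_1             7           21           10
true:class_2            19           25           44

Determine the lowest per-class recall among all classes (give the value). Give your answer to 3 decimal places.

0.500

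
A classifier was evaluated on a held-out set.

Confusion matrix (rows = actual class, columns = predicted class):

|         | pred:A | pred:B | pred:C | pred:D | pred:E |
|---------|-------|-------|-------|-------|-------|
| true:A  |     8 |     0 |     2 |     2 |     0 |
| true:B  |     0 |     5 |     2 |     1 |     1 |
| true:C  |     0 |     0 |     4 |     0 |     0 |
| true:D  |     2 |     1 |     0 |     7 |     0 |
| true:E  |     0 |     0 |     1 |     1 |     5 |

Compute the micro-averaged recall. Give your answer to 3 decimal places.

0.690

Micro-averaging pools counts across classes: ΣTP=29, ΣFP=13, ΣFN=13.
Micro-recall = TP/(TP+FN) on pooled counts = 0.690 (equals overall accuracy in single-label multiclass).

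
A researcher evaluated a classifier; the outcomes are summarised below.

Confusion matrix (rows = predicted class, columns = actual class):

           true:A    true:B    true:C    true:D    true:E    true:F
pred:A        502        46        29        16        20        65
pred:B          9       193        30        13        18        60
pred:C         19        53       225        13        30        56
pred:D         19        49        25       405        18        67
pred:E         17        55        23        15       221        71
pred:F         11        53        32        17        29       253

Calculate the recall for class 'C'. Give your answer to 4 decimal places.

0.6181

recall = TP/(TP+FN).
C: TP=225, FN=29+30+25+23+32=139 → 225/364 = 0.61813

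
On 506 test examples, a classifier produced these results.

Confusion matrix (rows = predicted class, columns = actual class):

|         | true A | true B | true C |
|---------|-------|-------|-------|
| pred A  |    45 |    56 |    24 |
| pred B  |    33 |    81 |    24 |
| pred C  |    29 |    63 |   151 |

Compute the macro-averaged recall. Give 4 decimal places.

0.5281

Per-class recall (TP/(TP+FN)):
  A: TP=45, FN=33+29=62 → 45/107 = 0.42056
  B: TP=81, FN=56+63=119 → 81/200 = 0.40500
  C: TP=151, FN=24+24=48 → 151/199 = 0.75879
Macro-recall = mean = (0.42056 + 0.40500 + 0.75879) / 3 = 0.5281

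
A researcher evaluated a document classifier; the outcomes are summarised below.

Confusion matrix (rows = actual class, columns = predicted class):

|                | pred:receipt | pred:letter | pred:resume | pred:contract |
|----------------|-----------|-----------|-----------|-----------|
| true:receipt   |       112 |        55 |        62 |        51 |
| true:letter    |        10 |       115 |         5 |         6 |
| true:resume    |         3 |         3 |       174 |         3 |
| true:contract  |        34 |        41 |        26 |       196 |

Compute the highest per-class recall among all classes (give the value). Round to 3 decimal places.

0.951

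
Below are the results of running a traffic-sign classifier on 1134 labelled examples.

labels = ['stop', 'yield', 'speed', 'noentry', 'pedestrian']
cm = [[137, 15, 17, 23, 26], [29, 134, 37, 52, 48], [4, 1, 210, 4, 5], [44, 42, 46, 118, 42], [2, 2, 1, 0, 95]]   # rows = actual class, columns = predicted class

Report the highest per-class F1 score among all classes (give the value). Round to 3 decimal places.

Per-class F1 score (2·TP/(2·TP+FP+FN)):
  stop: TP=137, FP=29+4+44+2=79, FN=15+17+23+26=81 → 274/434 = 0.6313
  yield: TP=134, FP=15+1+42+2=60, FN=29+37+52+48=166 → 268/494 = 0.5425
  speed: TP=210, FP=17+37+46+1=101, FN=4+1+4+5=14 → 420/535 = 0.7850
  noentry: TP=118, FP=23+52+4+0=79, FN=44+42+46+42=174 → 236/489 = 0.4826
  pedestrian: TP=95, FP=26+48+5+42=121, FN=2+2+1+0=5 → 190/316 = 0.6013
Highest is class 'speed' with F1 score = 0.785.

0.785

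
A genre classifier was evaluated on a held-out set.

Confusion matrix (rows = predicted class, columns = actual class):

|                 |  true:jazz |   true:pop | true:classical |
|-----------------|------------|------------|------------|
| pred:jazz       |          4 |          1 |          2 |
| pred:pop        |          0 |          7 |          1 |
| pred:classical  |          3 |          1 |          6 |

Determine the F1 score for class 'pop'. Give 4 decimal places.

F1 score = 2·TP/(2·TP+FP+FN).
pop: TP=7, FP=0+1=1, FN=1+1=2 → 14/17 = 0.82353

0.8235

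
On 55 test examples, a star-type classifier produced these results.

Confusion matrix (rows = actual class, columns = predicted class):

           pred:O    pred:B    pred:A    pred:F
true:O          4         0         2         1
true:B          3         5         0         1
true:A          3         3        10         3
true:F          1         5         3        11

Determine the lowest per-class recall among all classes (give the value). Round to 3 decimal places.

0.526

Per-class recall (TP/(TP+FN)):
  O: TP=4, FN=0+2+1=3 → 4/7 = 0.5714
  B: TP=5, FN=3+0+1=4 → 5/9 = 0.5556
  A: TP=10, FN=3+3+3=9 → 10/19 = 0.5263
  F: TP=11, FN=1+5+3=9 → 11/20 = 0.5500
Lowest is class 'A' with recall = 0.526.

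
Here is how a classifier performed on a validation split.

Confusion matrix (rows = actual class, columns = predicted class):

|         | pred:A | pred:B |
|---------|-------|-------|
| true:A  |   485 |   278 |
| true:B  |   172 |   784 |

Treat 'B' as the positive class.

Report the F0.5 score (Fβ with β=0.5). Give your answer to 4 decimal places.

Fβ = (1+β²)·TP / ((1+β²)·TP + β²·FN + FP), with β²=1/4
= 1.25·784 / (1.25·784 + 0.25·172 + 278) = 0.7533

0.7533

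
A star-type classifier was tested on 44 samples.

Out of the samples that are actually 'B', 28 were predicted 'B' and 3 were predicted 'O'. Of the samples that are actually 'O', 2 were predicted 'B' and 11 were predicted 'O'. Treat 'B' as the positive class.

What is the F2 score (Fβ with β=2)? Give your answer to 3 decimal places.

0.909

Fβ = (1+β²)·TP / ((1+β²)·TP + β²·FN + FP), with β²=4
= 5·28 / (5·28 + 4·3 + 2) = 0.909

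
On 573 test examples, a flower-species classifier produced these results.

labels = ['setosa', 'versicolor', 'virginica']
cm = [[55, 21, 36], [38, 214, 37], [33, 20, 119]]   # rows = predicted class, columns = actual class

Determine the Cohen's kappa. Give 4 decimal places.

0.4891

Observed agreement pₒ = trace/N = 388/573 = 0.67714
Expected agreement pₑ = Σ (rowᵢ·colᵢ)/N² = (126·112 + 255·289 + 192·172)/573² = 0.36802
κ = (pₒ − pₑ)/(1 − pₑ) = (0.67714 − 0.36802)/(1 − 0.36802) = 0.4891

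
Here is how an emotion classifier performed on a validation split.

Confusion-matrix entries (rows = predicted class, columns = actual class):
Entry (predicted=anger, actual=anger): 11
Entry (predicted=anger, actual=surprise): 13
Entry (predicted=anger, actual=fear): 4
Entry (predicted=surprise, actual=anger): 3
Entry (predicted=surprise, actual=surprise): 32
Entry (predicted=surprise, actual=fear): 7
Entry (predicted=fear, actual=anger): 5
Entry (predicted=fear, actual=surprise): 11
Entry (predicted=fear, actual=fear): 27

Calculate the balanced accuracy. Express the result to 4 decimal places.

Balanced accuracy = mean of per-class recall.
  anger: recall = 11/19 = 0.57895
  surprise: recall = 32/56 = 0.57143
  fear: recall = 27/38 = 0.71053
Mean = (0.57895 + 0.57143 + 0.71053) / 3 = 0.6203

0.6203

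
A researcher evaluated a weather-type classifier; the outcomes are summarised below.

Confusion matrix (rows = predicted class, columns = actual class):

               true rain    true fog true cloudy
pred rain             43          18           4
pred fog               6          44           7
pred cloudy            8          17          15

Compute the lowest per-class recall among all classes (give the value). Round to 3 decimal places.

Per-class recall (TP/(TP+FN)):
  rain: TP=43, FN=6+8=14 → 43/57 = 0.7544
  fog: TP=44, FN=18+17=35 → 44/79 = 0.5570
  cloudy: TP=15, FN=4+7=11 → 15/26 = 0.5769
Lowest is class 'fog' with recall = 0.557.

0.557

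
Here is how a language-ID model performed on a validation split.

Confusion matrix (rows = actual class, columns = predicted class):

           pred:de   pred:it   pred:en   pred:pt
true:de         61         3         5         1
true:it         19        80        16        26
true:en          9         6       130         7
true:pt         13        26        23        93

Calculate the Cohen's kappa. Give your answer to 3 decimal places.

Observed agreement pₒ = trace/N = 364/518 = 0.7027
Expected agreement pₑ = Σ (rowᵢ·colᵢ)/N² = (70·102 + 141·115 + 152·174 + 155·127)/518² = 0.2590
κ = (pₒ − pₑ)/(1 − pₑ) = (0.7027 − 0.2590)/(1 − 0.2590) = 0.599

0.599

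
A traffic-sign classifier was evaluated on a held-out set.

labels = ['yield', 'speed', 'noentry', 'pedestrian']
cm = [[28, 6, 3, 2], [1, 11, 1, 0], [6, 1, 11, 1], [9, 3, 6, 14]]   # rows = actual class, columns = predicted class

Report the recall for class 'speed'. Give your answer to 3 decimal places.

0.846

One-vs-rest for 'speed': TP = diagonal; FP = other classes predicted 'speed'; FN = 'speed' predicted as other.
recall = TP/(TP+FN).
speed: TP=11, FN=1+1+0=2 → 11/13 = 0.8462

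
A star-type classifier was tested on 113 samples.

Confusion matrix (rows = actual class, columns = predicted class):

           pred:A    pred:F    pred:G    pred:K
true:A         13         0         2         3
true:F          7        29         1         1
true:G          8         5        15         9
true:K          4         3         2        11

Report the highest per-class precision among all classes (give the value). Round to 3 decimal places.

Per-class precision (TP/(TP+FP)):
  A: TP=13, FP=7+8+4=19 → 13/32 = 0.4063
  F: TP=29, FP=0+5+3=8 → 29/37 = 0.7838
  G: TP=15, FP=2+1+2=5 → 15/20 = 0.7500
  K: TP=11, FP=3+1+9=13 → 11/24 = 0.4583
Highest is class 'F' with precision = 0.784.

0.784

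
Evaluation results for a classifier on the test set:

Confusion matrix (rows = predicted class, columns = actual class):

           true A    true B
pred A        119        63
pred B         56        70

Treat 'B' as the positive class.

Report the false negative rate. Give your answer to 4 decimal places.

FNR = FN/(FN+TP) = 63/(63+70) = 0.4737

0.4737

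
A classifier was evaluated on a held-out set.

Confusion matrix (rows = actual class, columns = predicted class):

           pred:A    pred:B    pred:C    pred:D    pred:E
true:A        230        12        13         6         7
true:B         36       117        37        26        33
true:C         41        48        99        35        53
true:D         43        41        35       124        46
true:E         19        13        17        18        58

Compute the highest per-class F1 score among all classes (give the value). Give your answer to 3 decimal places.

Per-class F1 score (2·TP/(2·TP+FP+FN)):
  A: TP=230, FP=36+41+43+19=139, FN=12+13+6+7=38 → 460/637 = 0.7221
  B: TP=117, FP=12+48+41+13=114, FN=36+37+26+33=132 → 234/480 = 0.4875
  C: TP=99, FP=13+37+35+17=102, FN=41+48+35+53=177 → 198/477 = 0.4151
  D: TP=124, FP=6+26+35+18=85, FN=43+41+35+46=165 → 248/498 = 0.4980
  E: TP=58, FP=7+33+53+46=139, FN=19+13+17+18=67 → 116/322 = 0.3602
Highest is class 'A' with F1 score = 0.722.

0.722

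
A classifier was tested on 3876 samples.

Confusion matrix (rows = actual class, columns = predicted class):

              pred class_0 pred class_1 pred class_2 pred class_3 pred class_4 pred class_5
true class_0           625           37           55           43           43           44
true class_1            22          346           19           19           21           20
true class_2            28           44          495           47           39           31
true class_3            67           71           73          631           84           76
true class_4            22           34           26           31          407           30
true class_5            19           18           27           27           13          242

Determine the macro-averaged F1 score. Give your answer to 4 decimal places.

0.6995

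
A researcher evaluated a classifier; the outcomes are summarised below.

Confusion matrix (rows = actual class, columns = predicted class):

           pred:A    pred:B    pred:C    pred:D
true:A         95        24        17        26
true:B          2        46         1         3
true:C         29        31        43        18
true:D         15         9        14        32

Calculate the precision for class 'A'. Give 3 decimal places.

0.674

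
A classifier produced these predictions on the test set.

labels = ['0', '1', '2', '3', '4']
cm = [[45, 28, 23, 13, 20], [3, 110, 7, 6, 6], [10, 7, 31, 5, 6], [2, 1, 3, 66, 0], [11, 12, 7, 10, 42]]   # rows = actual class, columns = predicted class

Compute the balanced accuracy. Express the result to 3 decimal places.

Balanced accuracy = mean of per-class recall.
  0: recall = 45/129 = 0.3488
  1: recall = 110/132 = 0.8333
  2: recall = 31/59 = 0.5254
  3: recall = 66/72 = 0.9167
  4: recall = 42/82 = 0.5122
Mean = (0.3488 + 0.8333 + 0.5254 + 0.9167 + 0.5122) / 5 = 0.627

0.627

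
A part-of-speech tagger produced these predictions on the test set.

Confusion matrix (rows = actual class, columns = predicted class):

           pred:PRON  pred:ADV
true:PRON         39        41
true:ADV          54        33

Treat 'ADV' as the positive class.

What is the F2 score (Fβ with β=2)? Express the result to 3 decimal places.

0.391

Fβ = (1+β²)·TP / ((1+β²)·TP + β²·FN + FP), with β²=4
= 5·33 / (5·33 + 4·54 + 41) = 0.391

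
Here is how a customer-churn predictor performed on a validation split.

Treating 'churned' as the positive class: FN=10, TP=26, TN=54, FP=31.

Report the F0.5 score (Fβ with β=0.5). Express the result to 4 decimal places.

0.4924

Fβ = (1+β²)·TP / ((1+β²)·TP + β²·FN + FP), with β²=1/4
= 1.25·26 / (1.25·26 + 0.25·10 + 31) = 0.4924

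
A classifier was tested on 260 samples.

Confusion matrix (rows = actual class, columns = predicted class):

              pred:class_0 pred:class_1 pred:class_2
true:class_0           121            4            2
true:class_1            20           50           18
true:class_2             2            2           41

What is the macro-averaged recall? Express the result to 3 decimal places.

Per-class recall (TP/(TP+FN)):
  class_0: TP=121, FN=4+2=6 → 121/127 = 0.9528
  class_1: TP=50, FN=20+18=38 → 50/88 = 0.5682
  class_2: TP=41, FN=2+2=4 → 41/45 = 0.9111
Macro-recall = mean = (0.9528 + 0.5682 + 0.9111) / 3 = 0.811

0.811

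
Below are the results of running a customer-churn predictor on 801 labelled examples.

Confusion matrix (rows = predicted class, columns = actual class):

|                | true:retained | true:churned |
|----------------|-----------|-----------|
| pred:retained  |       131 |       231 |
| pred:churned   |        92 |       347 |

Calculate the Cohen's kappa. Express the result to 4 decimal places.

0.1576

Observed agreement pₒ = trace/N = 478/801 = 0.59675
Expected agreement pₑ = Σ (rowᵢ·colᵢ)/N² = (223·362 + 578·439)/801² = 0.52130
κ = (pₒ − pₑ)/(1 − pₑ) = (0.59675 − 0.52130)/(1 − 0.52130) = 0.1576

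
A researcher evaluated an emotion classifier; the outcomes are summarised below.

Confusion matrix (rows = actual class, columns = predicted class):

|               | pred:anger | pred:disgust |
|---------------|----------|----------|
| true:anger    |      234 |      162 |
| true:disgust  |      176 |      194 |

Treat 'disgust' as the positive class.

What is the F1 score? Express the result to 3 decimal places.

Precision = TP/(TP+FP) = 194/356 = 0.5449
Recall = TP/(TP+FN) = 194/370 = 0.5243
F1 = 2·TP/(2·TP+FP+FN) = 388/726 = 0.534

0.534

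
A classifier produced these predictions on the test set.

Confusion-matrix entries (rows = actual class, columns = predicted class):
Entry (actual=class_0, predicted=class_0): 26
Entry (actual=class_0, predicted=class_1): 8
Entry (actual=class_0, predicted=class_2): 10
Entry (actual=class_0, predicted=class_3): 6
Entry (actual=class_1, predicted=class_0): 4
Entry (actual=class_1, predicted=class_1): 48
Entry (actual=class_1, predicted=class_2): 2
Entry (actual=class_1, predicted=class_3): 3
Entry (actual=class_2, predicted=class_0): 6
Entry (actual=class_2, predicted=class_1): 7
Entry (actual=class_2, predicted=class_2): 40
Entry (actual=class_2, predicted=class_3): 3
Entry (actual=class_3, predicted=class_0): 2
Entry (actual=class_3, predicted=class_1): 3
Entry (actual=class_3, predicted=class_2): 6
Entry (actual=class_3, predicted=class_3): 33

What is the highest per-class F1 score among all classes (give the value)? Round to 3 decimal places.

0.780

Per-class F1 score (2·TP/(2·TP+FP+FN)):
  class_0: TP=26, FP=4+6+2=12, FN=8+10+6=24 → 52/88 = 0.5909
  class_1: TP=48, FP=8+7+3=18, FN=4+2+3=9 → 96/123 = 0.7805
  class_2: TP=40, FP=10+2+6=18, FN=6+7+3=16 → 80/114 = 0.7018
  class_3: TP=33, FP=6+3+3=12, FN=2+3+6=11 → 66/89 = 0.7416
Highest is class 'class_1' with F1 score = 0.780.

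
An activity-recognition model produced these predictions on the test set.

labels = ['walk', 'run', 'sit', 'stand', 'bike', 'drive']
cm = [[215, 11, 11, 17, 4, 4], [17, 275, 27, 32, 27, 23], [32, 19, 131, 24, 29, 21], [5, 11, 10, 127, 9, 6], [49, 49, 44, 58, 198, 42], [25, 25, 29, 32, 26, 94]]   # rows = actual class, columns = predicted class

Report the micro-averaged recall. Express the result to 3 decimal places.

Micro-averaging pools counts across classes: ΣTP=1040, ΣFP=718, ΣFN=718.
Micro-recall = TP/(TP+FN) on pooled counts = 0.592 (equals overall accuracy in single-label multiclass).

0.592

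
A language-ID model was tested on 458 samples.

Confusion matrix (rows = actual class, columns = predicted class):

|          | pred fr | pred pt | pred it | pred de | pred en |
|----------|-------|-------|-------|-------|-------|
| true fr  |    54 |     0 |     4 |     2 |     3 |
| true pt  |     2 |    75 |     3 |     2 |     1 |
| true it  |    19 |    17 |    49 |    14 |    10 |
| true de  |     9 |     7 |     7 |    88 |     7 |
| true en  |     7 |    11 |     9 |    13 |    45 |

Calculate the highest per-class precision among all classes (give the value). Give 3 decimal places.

0.739

Per-class precision (TP/(TP+FP)):
  fr: TP=54, FP=2+19+9+7=37 → 54/91 = 0.5934
  pt: TP=75, FP=0+17+7+11=35 → 75/110 = 0.6818
  it: TP=49, FP=4+3+7+9=23 → 49/72 = 0.6806
  de: TP=88, FP=2+2+14+13=31 → 88/119 = 0.7395
  en: TP=45, FP=3+1+10+7=21 → 45/66 = 0.6818
Highest is class 'de' with precision = 0.739.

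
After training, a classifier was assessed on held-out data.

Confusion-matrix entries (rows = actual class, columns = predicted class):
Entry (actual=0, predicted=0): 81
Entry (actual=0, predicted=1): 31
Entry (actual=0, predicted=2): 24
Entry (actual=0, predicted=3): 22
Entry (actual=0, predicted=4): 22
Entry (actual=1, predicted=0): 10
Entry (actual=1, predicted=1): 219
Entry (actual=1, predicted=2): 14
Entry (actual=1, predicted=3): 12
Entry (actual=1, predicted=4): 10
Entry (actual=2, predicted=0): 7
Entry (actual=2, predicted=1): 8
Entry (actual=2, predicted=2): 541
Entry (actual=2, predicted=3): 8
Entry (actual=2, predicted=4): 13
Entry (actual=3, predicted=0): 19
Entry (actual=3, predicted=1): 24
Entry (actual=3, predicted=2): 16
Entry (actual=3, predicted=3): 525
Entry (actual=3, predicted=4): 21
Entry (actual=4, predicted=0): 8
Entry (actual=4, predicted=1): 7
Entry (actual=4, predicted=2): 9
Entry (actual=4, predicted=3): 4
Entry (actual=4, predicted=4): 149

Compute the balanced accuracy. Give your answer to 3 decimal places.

0.785

Balanced accuracy = mean of per-class recall.
  0: recall = 81/180 = 0.4500
  1: recall = 219/265 = 0.8264
  2: recall = 541/577 = 0.9376
  3: recall = 525/605 = 0.8678
  4: recall = 149/177 = 0.8418
Mean = (0.4500 + 0.8264 + 0.9376 + 0.8678 + 0.8418) / 5 = 0.785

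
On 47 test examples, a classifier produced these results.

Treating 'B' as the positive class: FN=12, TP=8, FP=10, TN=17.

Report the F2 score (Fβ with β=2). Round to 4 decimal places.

Fβ = (1+β²)·TP / ((1+β²)·TP + β²·FN + FP), with β²=4
= 5·8 / (5·8 + 4·12 + 10) = 0.4082

0.4082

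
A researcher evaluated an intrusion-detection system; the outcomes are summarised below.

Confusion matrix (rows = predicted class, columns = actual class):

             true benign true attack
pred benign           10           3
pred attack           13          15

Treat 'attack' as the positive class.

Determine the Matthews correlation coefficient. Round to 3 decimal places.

MCC = (TP·TN − FP·FN) / √((TP+FP)(TP+FN)(TN+FP)(TN+FN))
Numerator = 15·10 − 13·3 = 111
Denominator = √(28·18·23·13) = √150696 = 388.1958
MCC = 111 / 388.1958 = 0.286

0.286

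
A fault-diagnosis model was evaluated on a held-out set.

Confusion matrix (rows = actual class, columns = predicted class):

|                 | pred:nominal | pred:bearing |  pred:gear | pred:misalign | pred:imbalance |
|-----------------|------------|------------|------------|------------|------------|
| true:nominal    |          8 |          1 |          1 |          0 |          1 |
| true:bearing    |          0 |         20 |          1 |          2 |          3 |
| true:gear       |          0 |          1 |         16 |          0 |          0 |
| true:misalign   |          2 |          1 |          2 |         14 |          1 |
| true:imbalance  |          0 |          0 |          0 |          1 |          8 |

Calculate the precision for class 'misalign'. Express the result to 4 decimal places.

0.8235

precision = TP/(TP+FP).
misalign: TP=14, FP=0+2+0+1=3 → 14/17 = 0.82353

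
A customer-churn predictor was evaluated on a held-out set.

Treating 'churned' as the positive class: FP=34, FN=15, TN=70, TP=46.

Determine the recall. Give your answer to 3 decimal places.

Recall = TP/(TP+FN) = 46/(46+15) = 46/61 = 0.754

0.754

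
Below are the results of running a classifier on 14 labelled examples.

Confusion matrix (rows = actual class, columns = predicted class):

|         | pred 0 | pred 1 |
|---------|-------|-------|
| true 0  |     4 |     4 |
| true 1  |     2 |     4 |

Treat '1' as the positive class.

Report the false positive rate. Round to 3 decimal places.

FPR = FP/(FP+TN) = 4/(4+4) = 0.500

0.500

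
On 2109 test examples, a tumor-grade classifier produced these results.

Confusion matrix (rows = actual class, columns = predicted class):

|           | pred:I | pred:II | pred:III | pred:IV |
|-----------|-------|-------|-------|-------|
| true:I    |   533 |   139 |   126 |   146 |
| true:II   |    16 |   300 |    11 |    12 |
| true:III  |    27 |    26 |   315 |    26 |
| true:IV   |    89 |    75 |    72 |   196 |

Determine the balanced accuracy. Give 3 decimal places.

0.676

Balanced accuracy = mean of per-class recall.
  I: recall = 533/944 = 0.5646
  II: recall = 300/339 = 0.8850
  III: recall = 315/394 = 0.7995
  IV: recall = 196/432 = 0.4537
Mean = (0.5646 + 0.8850 + 0.7995 + 0.4537) / 4 = 0.676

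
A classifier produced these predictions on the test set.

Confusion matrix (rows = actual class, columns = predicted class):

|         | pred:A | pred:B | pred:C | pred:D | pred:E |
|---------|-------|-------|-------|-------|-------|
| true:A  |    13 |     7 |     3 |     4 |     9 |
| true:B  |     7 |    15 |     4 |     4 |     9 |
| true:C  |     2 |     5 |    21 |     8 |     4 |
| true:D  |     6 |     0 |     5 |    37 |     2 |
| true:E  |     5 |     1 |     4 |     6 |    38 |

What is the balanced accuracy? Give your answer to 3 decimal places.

0.543

Balanced accuracy = mean of per-class recall.
  A: recall = 13/36 = 0.3611
  B: recall = 15/39 = 0.3846
  C: recall = 21/40 = 0.5250
  D: recall = 37/50 = 0.7400
  E: recall = 38/54 = 0.7037
Mean = (0.3611 + 0.3846 + 0.5250 + 0.7400 + 0.7037) / 5 = 0.543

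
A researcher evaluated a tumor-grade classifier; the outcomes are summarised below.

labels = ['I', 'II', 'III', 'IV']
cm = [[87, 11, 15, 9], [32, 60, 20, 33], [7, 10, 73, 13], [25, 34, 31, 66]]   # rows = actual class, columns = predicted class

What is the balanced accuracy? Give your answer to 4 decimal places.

0.5647

Balanced accuracy = mean of per-class recall.
  I: recall = 87/122 = 0.71311
  II: recall = 60/145 = 0.41379
  III: recall = 73/103 = 0.70874
  IV: recall = 66/156 = 0.42308
Mean = (0.71311 + 0.41379 + 0.70874 + 0.42308) / 4 = 0.5647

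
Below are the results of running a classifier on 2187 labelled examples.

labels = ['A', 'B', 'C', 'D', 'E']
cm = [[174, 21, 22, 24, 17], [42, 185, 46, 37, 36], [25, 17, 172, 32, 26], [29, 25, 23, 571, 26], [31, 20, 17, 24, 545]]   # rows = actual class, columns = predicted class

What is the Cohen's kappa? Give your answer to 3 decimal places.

Observed agreement pₒ = trace/N = 1647/2187 = 0.7531
Expected agreement pₑ = Σ (rowᵢ·colᵢ)/N² = (258·301 + 346·268 + 272·280 + 674·688 + 637·650)/2187² = 0.2351
κ = (pₒ − pₑ)/(1 − pₑ) = (0.7531 − 0.2351)/(1 − 0.2351) = 0.677

0.677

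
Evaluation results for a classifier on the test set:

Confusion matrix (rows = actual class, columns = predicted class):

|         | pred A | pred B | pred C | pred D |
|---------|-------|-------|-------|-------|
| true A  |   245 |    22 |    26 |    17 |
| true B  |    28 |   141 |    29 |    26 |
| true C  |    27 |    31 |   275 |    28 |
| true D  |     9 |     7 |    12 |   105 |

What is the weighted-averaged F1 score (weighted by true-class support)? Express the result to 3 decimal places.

0.746

Per-class F1 score (2·TP/(2·TP+FP+FN)):
  A: TP=245, FP=28+27+9=64, FN=22+26+17=65 → 490/619 = 0.7916
  B: TP=141, FP=22+31+7=60, FN=28+29+26=83 → 282/425 = 0.6635
  C: TP=275, FP=26+29+12=67, FN=27+31+28=86 → 550/703 = 0.7824
  D: TP=105, FP=17+26+28=71, FN=9+7+12=28 → 210/309 = 0.6796
Weighted-F1 score = Σ (supportᵢ/N)·F1 scoreᵢ with N=1028: (310/1028)·0.7916 + (224/1028)·0.6635 + (361/1028)·0.7824 + (133/1028)·0.6796 = 0.746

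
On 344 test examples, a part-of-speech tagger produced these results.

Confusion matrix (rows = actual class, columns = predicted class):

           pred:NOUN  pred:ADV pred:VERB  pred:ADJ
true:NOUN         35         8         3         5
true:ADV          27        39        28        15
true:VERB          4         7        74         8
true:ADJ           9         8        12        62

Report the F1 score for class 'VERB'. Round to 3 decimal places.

One-vs-rest for 'VERB': TP = diagonal; FP = other classes predicted 'VERB'; FN = 'VERB' predicted as other.
F1 score = 2·TP/(2·TP+FP+FN).
VERB: TP=74, FP=3+28+12=43, FN=4+7+8=19 → 148/210 = 0.7048

0.705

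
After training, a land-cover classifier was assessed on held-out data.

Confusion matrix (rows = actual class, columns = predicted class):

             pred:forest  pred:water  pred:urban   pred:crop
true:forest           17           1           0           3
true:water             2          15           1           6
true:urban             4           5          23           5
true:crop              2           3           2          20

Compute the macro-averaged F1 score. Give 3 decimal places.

0.688

Per-class F1 score (2·TP/(2·TP+FP+FN)):
  forest: TP=17, FP=2+4+2=8, FN=1+0+3=4 → 34/46 = 0.7391
  water: TP=15, FP=1+5+3=9, FN=2+1+6=9 → 30/48 = 0.6250
  urban: TP=23, FP=0+1+2=3, FN=4+5+5=14 → 46/63 = 0.7302
  crop: TP=20, FP=3+6+5=14, FN=2+3+2=7 → 40/61 = 0.6557
Macro-F1 score = mean = (0.7391 + 0.6250 + 0.7302 + 0.6557) / 4 = 0.688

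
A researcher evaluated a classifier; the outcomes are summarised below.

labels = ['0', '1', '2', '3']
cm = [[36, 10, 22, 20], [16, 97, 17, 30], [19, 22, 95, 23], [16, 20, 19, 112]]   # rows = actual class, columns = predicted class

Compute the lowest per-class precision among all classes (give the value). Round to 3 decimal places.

Per-class precision (TP/(TP+FP)):
  0: TP=36, FP=16+19+16=51 → 36/87 = 0.4138
  1: TP=97, FP=10+22+20=52 → 97/149 = 0.6510
  2: TP=95, FP=22+17+19=58 → 95/153 = 0.6209
  3: TP=112, FP=20+30+23=73 → 112/185 = 0.6054
Lowest is class '0' with precision = 0.414.

0.414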